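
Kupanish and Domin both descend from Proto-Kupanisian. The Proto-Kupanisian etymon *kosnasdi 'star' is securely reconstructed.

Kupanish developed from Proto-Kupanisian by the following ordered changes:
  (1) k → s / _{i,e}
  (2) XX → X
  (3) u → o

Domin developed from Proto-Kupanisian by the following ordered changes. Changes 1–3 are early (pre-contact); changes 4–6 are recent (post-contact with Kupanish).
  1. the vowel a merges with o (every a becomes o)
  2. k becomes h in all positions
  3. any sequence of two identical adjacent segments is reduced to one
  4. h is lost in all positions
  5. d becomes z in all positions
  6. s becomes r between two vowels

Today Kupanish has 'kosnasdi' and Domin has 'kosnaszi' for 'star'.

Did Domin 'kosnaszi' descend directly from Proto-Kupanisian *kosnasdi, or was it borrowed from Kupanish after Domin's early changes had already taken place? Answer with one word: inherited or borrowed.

If inherited, *kosnasdi would pass through all of Domin's changes:
Domin: *kosnasdi
  kosnasdi → kosnosdi   [vowel merger]
  kosnosdi → hosnosdi   [unconditioned shift]
  hosnosdi (rule 3 does not apply)
  hosnosdi → osnosdi   [h-loss]
  osnosdi → osnoszi   [unconditioned shift]
  osnoszi (rule 6 does not apply)
  giving Domin osnoszi.
If borrowed from Kupanish 'kosnasdi' after the early changes, it would undergo only the recent ones:
  rule 4 (h-loss): no change (kosnasdi)
  rule 5 (unconditioned shift): kosnasdi → kosnaszi
  rule 6 (rhotacism): no change (kosnaszi)
  ⇒ as a loan: kosnaszi
Domin 'kosnaszi' matches the loan outcome 'kosnaszi', not the inherited 'osnoszi' — it skipped the early Domin changes, so it was borrowed from Kupanish.

borrowed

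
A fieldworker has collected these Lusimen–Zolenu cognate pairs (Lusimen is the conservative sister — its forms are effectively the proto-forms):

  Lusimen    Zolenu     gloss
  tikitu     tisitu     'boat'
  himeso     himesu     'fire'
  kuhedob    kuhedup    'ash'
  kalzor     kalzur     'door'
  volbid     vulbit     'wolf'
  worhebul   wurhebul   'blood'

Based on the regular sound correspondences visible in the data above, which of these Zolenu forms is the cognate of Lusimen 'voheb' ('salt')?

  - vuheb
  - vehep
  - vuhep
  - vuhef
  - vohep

vuhep

volbid ~ vulbit — Lusimen o corresponds to Zolenu u after a consonant, before a consonant other than r, m, n, p, b, f, v.
kuhedob ~ kuhedup — Lusimen b corresponds to Zolenu p word-finally.
Applying these to Lusimen 'voheb':
  voheb → vuheb   (o→u after a consonant, before a consonant other than r, m, n, p, b, f, v)
  vuheb → vuhep   (b→p word-finally)
So the Zolenu cognate is 'vuhep'.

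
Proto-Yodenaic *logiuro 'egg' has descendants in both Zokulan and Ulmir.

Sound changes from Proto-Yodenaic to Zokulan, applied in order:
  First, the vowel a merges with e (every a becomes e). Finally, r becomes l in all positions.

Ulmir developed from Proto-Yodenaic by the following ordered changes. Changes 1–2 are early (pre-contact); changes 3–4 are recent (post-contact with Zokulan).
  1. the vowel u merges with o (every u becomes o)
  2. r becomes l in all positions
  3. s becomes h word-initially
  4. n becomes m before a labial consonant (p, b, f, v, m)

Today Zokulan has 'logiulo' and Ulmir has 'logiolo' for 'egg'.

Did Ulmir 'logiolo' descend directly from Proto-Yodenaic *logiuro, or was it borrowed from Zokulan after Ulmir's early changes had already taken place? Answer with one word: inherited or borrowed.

inherited

If inherited, *logiuro would pass through all of Ulmir's changes:
Ulmir: start from *logiuro.
  rule 1 (vowel merger): logiuro → logioro
  rule 2 (unconditioned shift): logioro → logiolo
  rule 3: no change — logiolo
  rule 4: no change — logiolo
  ⇒ Ulmir logiolo
If borrowed from Zokulan 'logiulo' after the early changes, it would undergo only the recent ones:
  rule 3 (debuccalisation): no change (logiulo)
  rule 4 (nasal place assimilation): no change (logiulo)
  ⇒ as a loan: logiulo
Ulmir 'logiolo' matches the inherited outcome exactly, so it is an inherited cognate, not a loan.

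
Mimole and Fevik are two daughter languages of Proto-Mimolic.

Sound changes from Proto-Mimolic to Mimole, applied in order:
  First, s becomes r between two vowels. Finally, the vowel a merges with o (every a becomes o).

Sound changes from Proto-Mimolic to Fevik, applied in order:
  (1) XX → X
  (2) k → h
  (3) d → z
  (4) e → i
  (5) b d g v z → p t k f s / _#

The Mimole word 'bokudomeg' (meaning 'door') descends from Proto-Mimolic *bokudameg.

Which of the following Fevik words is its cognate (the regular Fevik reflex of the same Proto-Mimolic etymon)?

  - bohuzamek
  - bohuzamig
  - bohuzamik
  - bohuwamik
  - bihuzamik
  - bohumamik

bohuzamik

Fevik: start from *bokudameg.
  rule 1: no change — bokudameg
  rule 2 (unconditioned shift): bokudameg → bohudameg
  rule 3 (unconditioned shift): bohudameg → bohuzameg
  rule 4 (vowel merger): bohuzameg → bohuzamig
  rule 5 (final devoicing): bohuzamig → bohuzamik
  ⇒ Fevik bohuzamik
Only 'bohuzamik' matches the regular Fevik development of *bokudameg.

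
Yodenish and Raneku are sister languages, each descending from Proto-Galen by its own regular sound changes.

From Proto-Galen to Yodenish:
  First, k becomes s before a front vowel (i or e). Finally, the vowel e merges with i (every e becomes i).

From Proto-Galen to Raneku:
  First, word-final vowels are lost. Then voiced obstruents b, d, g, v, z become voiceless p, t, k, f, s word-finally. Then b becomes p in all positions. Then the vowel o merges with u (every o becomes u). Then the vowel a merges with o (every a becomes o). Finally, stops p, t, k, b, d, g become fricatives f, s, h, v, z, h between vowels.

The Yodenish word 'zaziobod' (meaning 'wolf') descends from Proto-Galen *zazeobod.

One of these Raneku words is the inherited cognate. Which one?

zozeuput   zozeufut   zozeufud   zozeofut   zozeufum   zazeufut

zozeufut

Raneku: start from *zazeobod.
  rule 1: no change — zazeobod
  rule 2 (final devoicing): zazeobod → zazeobot
  rule 3 (unconditioned shift): zazeobot → zazeopot
  rule 4 (vowel merger): zazeopot → zazeuput
  rule 5 (vowel merger): zazeuput → zozeuput
  rule 6 (intervocalic lenition): zozeuput → zozeufut
  ⇒ Raneku zozeufut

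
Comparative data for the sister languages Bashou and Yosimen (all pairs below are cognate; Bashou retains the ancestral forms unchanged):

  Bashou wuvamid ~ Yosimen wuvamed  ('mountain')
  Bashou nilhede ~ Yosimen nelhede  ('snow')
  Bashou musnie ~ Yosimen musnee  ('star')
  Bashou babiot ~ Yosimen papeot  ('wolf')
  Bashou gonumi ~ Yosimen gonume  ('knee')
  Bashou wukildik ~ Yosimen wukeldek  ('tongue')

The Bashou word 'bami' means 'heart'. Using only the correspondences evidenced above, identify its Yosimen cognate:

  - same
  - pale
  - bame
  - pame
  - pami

pame

babiot ~ papeot — Bashou b corresponds to Yosimen p word-initially before a back vowel.
gonumi ~ gonume — Bashou i corresponds to Yosimen e word-finally.
Applying these to Bashou 'bami':
  bami → pami   (b→p word-initially before a back vowel)
  pami → pame   (i→e word-finally)
So the Yosimen cognate is 'pame'.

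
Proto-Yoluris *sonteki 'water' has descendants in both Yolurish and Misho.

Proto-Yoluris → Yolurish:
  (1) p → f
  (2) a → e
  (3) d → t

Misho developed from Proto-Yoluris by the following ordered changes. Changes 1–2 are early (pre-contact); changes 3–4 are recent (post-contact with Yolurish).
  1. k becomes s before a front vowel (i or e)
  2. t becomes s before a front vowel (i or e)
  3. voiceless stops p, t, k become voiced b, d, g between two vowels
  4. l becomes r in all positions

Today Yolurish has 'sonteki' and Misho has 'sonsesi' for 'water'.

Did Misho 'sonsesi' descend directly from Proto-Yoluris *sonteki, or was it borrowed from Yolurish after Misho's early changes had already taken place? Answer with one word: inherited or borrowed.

If inherited, *sonteki would pass through all of Misho's changes:
Misho: *sonteki
  sonteki → sontesi   [palatalisation]
  sontesi → sonsesi   [palatalisation]
  sonsesi (rule 3 does not apply)
  sonsesi (rule 4 does not apply)
  giving Misho sonsesi.
If borrowed from Yolurish 'sonteki' after the early changes, it would undergo only the recent ones:
  rule 3 (intervocalic voicing): sonteki → sontegi
  rule 4 (unconditioned shift): no change (sontegi)
  ⇒ as a loan: sontegi
Misho 'sonsesi' matches the inherited outcome exactly, so it is an inherited cognate, not a loan.

inherited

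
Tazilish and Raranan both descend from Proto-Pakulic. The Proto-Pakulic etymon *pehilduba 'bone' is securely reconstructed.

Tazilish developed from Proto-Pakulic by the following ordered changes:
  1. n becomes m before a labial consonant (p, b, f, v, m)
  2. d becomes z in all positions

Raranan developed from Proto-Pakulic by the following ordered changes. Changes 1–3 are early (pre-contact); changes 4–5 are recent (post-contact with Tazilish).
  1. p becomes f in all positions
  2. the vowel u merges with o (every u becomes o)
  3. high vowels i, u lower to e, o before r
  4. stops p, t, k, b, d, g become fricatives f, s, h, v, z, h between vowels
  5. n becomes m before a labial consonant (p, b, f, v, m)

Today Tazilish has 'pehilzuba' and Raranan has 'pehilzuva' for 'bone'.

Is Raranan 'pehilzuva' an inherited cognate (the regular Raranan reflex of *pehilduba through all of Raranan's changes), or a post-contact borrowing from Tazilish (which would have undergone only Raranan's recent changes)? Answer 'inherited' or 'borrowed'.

borrowed

If inherited, *pehilduba would pass through all of Raranan's changes:
Raranan: start from *pehilduba.
  rule 1 (unconditioned shift): pehilduba → fehilduba
  rule 2 (vowel merger): fehilduba → fehildoba
  rule 3: no change — fehildoba
  rule 4 (intervocalic lenition): fehildoba → fehildova
  rule 5: no change — fehildova
  ⇒ Raranan fehildova
If borrowed from Tazilish 'pehilzuba' after the early changes, it would undergo only the recent ones:
  rule 4 (intervocalic lenition): pehilzuba → pehilzuva
  rule 5 (nasal place assimilation): no change (pehilzuva)
  ⇒ as a loan: pehilzuva
Raranan 'pehilzuva' matches the loan outcome 'pehilzuva', not the inherited 'fehildova' — it skipped the early Raranan changes, so it was borrowed from Tazilish.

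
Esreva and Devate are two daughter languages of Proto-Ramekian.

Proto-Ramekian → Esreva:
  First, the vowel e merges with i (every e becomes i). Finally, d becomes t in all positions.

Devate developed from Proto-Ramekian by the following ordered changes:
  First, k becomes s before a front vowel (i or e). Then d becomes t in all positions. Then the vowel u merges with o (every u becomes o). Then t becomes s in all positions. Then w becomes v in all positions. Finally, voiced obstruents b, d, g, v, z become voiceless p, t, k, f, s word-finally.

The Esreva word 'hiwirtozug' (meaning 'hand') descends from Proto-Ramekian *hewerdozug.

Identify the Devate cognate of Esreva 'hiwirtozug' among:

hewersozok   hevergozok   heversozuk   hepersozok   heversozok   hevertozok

heversozok

Devate: *hewerdozug > hewertozug > hewertozog > hewersozog > heversozog > heversozok  (by unconditioned shift, vowel merger, unconditioned shift, unconditioned shift, final devoicing)
The other candidates each miss or misapply at least one Devate change.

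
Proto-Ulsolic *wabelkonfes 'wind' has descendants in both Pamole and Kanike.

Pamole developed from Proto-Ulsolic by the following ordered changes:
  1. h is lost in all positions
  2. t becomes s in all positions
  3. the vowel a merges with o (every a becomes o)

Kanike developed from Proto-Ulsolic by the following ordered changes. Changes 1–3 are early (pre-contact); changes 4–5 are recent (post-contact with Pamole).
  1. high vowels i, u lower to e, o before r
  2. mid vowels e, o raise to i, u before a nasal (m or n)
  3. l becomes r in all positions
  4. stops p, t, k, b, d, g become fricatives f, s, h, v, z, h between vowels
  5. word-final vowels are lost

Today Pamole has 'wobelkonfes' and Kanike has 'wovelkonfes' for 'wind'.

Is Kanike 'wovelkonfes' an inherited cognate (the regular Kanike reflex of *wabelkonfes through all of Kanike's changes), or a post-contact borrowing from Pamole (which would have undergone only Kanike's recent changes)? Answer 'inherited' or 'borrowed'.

If inherited, *wabelkonfes would pass through all of Kanike's changes:
Kanike: *wabelkonfes > wabelkunfes > waberkunfes > waverkunfes  (by pre-nasal raising, unconditioned shift, intervocalic lenition)
If borrowed from Pamole 'wobelkonfes' after the early changes, it would undergo only the recent ones:
  rule 4 (intervocalic lenition): wobelkonfes → wovelkonfes
  rule 5 (apocope): no change (wovelkonfes)
  ⇒ as a loan: wovelkonfes
Kanike 'wovelkonfes' matches the loan outcome 'wovelkonfes', not the inherited 'waverkunfes' — it skipped the early Kanike changes, so it was borrowed from Pamole.

borrowed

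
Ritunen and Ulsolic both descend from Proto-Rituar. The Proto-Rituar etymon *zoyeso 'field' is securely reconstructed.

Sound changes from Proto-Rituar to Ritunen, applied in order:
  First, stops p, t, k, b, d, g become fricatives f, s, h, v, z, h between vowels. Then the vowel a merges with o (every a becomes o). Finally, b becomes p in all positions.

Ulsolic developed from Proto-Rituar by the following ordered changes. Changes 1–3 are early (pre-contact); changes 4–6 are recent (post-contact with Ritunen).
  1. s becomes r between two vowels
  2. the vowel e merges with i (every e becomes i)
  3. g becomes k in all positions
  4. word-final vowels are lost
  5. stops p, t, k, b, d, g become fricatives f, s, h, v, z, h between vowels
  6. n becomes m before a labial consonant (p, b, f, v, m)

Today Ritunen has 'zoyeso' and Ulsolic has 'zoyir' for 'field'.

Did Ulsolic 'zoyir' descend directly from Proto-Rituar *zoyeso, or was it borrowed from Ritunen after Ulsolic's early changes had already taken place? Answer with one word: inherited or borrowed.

If inherited, *zoyeso would pass through all of Ulsolic's changes:
Ulsolic: *zoyeso > zoyero > zoyiro > zoyir  (by rhotacism, vowel merger, apocope)
If borrowed from Ritunen 'zoyeso' after the early changes, it would undergo only the recent ones:
  rule 4 (apocope): zoyeso → zoyes
  rule 5 (intervocalic lenition): no change (zoyes)
  rule 6 (nasal place assimilation): no change (zoyes)
  ⇒ as a loan: zoyes
Ulsolic 'zoyir' matches the inherited outcome exactly, so it is an inherited cognate, not a loan.

inherited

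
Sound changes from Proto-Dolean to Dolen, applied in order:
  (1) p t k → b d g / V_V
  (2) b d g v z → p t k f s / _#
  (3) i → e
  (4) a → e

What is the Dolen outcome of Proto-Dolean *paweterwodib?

Dolen: start from *paweterwodib.
  rule 1 (intervocalic voicing): paweterwodib → pawederwodib
  rule 2 (final devoicing): pawederwodib → pawederwodip
  rule 3 (vowel merger): pawederwodip → pawederwodep
  rule 4 (vowel merger): pawederwodep → pewederwodep
  ⇒ Dolen pewederwodep

pewederwodep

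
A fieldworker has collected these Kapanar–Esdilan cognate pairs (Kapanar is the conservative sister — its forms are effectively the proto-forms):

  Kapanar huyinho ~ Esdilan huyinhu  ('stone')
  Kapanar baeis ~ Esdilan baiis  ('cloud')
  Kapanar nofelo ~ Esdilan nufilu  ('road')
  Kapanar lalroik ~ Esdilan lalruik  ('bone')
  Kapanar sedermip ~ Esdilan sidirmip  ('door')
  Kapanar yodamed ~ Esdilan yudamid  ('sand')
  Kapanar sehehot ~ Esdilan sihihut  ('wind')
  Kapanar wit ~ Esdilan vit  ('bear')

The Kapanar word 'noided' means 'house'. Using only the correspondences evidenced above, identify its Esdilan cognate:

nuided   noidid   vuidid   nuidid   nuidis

lalroik ~ lalruik — Kapanar o corresponds to Esdilan u after a consonant, before a front vowel.
nofelo ~ nufilu, sedermip ~ sidirmip — Kapanar e corresponds to Esdilan i after a consonant, before a consonant other than r, m, n, p, b, f, v.
Applying these to Kapanar 'noided':
  noided → nuided   (o→u after a consonant, before a front vowel)
  nuided → nuidid   (e→i after a consonant, before a consonant other than r, m, n, p, b, f, v)
So the Esdilan cognate is 'nuidid'.

nuidid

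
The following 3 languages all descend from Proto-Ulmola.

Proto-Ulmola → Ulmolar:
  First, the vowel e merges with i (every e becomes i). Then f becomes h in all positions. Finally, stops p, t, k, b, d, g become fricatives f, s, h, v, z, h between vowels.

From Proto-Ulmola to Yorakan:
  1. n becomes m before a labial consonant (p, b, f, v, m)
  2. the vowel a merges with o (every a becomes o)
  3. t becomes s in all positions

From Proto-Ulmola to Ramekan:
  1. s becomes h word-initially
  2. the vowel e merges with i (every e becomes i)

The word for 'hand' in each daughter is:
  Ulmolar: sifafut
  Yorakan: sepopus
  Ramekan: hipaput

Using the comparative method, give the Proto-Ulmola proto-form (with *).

*sepaput

Position 4: Ulmolar has a, Yorakan has o, Ramekan has a. Ulmolar preserves a here (none of its changes turn any other segment into a), so the proto-segment is *a.
Position 2: Ulmolar has i, Yorakan has e, Ramekan has i. Yorakan preserves e here (none of its changes turn any other segment into e), so the proto-segment is *e.
Position 5: Ulmolar has f, Yorakan has p, Ramekan has p. Yorakan preserves p here (none of its changes turn any other segment into p), so the proto-segment is *p.
Continuing position by position gives *sepaput; check it forward:
Ulmolar: start from *sepaput.
  rule 1 (vowel merger): sepaput → sipaput
  rule 2: no change — sipaput
  rule 3 (intervocalic lenition): sipaput → sifafut
  ⇒ Ulmolar sifafut
Yorakan: start from *sepaput.
  rule 1: no change — sepaput
  rule 2 (vowel merger): sepaput → sepoput
  rule 3 (unconditioned shift): sepoput → sepopus
  ⇒ Yorakan sepopus
Ramekan: *sepaput > hepaput > hipaput  (by debuccalisation, vowel merger)
No other proto-form is consistent with every reflex, so the reconstruction is *sepaput.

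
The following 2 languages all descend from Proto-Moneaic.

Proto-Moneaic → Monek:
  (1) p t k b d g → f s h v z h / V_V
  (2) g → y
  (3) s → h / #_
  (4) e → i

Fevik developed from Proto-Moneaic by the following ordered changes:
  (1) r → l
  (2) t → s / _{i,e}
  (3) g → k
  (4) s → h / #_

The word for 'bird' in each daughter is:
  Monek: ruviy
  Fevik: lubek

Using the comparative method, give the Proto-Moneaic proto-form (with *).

*rubeg

Position 4: Monek has i, Fevik has e. Fevik preserves e here (none of its changes turn any other segment into e), so the proto-segment is *e.
Position 3: Monek has v, Fevik has b. Fevik preserves b here (none of its changes turn any other segment into b), so the proto-segment is *b.
Position 5: Monek has y, Fevik has k. Taking the neighbouring segments as reconstructed: Monek y could go back to *g or *y; Fevik k could go back to *k or *g — the one source consistent with every daughter is *g.
This points to *rubeg. Verify forward in each daughter:
Monek: start from *rubeg.
  rule 1 (intervocalic lenition): rubeg → ruveg
  rule 2 (unconditioned shift): ruveg → ruvey
  rule 3: no change — ruvey
  rule 4 (vowel merger): ruvey → ruviy
  ⇒ Monek ruviy
Fevik: *rubeg
  rubeg → lubeg   [unconditioned shift]
  lubeg (rule 2 does not apply)
  lubeg → lubek   [unconditioned shift]
  lubek (rule 4 does not apply)
  giving Fevik lubek.
No other proto-form is consistent with every reflex, so the reconstruction is *rubeg.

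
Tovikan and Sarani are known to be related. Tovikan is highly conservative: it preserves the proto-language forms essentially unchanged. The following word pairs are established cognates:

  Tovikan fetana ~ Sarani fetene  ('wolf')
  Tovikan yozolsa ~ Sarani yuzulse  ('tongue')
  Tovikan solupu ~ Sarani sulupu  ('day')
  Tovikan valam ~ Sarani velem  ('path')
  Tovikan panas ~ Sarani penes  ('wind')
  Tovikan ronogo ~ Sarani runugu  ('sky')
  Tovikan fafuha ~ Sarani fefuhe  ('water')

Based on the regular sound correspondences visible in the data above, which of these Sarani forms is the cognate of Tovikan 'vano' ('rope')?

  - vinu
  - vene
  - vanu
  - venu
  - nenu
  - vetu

venu

fetana ~ fetene, panas ~ penes — Tovikan a corresponds to Sarani e after a consonant, before a nasal.
ronogo ~ runugu — Tovikan o corresponds to Sarani u word-finally.
Applying these to Tovikan 'vano':
  vano → veno   (a→e after a consonant, before a nasal)
  veno → venu   (o→u word-finally)
So the Sarani cognate is 'venu'.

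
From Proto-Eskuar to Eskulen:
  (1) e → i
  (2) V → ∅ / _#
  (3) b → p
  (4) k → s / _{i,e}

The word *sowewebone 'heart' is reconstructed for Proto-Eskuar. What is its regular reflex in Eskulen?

Eskulen: start from *sowewebone.
  rule 1 (vowel merger): sowewebone → sowiwiboni
  rule 2 (apocope): sowiwiboni → sowiwibon
  rule 3 (unconditioned shift): sowiwibon → sowiwipon
  rule 4: no change — sowiwipon
  ⇒ Eskulen sowiwipon

sowiwipon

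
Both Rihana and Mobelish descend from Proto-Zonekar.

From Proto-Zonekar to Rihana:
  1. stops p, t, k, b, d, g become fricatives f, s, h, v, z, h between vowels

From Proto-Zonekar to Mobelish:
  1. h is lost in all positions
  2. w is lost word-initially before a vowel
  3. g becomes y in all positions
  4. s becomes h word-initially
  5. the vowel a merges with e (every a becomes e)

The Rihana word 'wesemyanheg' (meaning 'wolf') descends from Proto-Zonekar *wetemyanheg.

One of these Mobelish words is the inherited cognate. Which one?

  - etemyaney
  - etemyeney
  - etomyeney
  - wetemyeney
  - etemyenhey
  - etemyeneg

etemyeney

Mobelish: *wetemyanheg > wetemyaneg > etemyaneg > etemyaney > etemyeney  (by h-loss, glide loss, unconditioned shift, vowel merger)
Only 'etemyeney' matches the regular Mobelish development of *wetemyanheg.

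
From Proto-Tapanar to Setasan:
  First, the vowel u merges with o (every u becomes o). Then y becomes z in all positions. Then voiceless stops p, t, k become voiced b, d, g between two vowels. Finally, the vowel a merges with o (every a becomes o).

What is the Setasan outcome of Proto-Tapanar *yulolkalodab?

zololkolodob

Setasan: *yulolkalodab > yololkalodab > zololkalodab > zololkolodob  (by vowel merger, unconditioned shift, vowel merger)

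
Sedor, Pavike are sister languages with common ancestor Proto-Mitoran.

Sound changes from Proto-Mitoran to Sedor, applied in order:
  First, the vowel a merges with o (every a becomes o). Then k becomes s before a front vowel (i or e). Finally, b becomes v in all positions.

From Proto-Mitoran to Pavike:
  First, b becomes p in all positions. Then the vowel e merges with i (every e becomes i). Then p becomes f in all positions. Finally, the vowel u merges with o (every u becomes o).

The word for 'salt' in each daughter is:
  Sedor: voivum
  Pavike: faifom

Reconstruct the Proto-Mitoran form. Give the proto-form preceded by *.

*baibum

Position 2: Sedor has o, Pavike has a. Pavike preserves a here (none of its changes turn any other segment into a), so the proto-segment is *a.
Position 4: Sedor has v, Pavike has f. Taking the neighbouring segments as reconstructed: Sedor v could go back to *b or *v; Pavike f could go back to *p or *b or *f — the one source consistent with every daughter is *b.
This points to *baibum. Verify forward in each daughter:
Sedor: *baibum
  baibum → boibum   [vowel merger]
  boibum (rule 2 does not apply)
  boibum → voivum   [unconditioned shift]
  giving Sedor voivum.
Pavike: *baibum
  baibum → paipum   [unconditioned shift]
  paipum (rule 2 does not apply)
  paipum → faifum   [unconditioned shift]
  faifum → faifom   [vowel merger]
  giving Pavike faifom.
No other proto-form is consistent with every reflex, so the reconstruction is *baibum.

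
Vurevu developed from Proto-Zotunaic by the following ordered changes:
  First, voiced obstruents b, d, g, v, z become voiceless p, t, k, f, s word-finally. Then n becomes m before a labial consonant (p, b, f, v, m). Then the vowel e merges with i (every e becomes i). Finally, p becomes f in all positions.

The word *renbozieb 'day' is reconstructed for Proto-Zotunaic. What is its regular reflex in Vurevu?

rimboziif

Vurevu: *renbozieb > renboziep > remboziep > rimboziip > rimboziif  (by final devoicing, nasal place assimilation, vowel merger, unconditioned shift)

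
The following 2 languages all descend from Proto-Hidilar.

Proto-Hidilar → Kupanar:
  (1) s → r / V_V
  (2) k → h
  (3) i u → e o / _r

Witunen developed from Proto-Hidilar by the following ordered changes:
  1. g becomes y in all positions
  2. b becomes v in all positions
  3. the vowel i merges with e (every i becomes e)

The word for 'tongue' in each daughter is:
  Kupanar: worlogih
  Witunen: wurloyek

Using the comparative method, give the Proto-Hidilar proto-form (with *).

*wurlogik

Position 6: Kupanar has g, Witunen has y. Kupanar preserves g here (none of its changes turn any other segment into g), so the proto-segment is *g.
Position 7: Kupanar has i, Witunen has e. Kupanar preserves i here (none of its changes turn any other segment into i), so the proto-segment is *i.
This points to *wurlogik. Verify forward in each daughter:
Kupanar: *wurlogik > wurlogih > worlogih  (by unconditioned shift, pre-rhotic lowering)
Witunen: *wurlogik > wurloyik > wurloyek  (by unconditioned shift, vowel merger)
No other proto-form is consistent with every reflex, so the reconstruction is *wurlogik.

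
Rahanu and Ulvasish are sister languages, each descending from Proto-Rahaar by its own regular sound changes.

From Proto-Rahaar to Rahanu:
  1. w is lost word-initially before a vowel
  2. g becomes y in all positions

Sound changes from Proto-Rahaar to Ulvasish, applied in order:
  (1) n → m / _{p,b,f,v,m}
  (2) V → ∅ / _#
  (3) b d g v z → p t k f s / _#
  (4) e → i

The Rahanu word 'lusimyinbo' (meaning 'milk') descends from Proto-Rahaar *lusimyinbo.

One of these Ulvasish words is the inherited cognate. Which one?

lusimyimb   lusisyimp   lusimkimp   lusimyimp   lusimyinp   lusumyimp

Ulvasish: *lusimyinbo > lusimyimbo > lusimyimb > lusimyimp  (by nasal place assimilation, apocope, final devoicing)
Only 'lusimyimp' matches the regular Ulvasish development of *lusimyinbo.

lusimyimp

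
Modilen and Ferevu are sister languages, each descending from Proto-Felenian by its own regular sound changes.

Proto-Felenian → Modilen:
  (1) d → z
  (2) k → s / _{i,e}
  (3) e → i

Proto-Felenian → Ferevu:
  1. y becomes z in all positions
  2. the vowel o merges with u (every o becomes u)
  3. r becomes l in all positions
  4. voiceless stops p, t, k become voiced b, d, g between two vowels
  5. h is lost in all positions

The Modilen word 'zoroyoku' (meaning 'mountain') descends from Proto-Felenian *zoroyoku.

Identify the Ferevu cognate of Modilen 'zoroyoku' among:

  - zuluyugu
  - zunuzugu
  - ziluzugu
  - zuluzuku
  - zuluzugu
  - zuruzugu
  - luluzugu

zuluzugu

Ferevu: *zoroyoku > zorozoku > zuruzuku > zuluzuku > zuluzugu  (by unconditioned shift, vowel merger, unconditioned shift, intervocalic voicing)
The other candidates each miss or misapply at least one Ferevu change.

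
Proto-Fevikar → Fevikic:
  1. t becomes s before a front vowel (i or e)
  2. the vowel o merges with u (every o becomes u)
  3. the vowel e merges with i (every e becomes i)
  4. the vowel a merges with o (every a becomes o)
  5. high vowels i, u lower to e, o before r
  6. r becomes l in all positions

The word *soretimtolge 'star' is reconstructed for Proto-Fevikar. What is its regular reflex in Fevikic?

Fevikic: *soretimtolge
  soretimtolge → soresimtolge   [palatalisation]
  soresimtolge → suresimtulge   [vowel merger]
  suresimtulge → surisimtulgi   [vowel merger]
  surisimtulgi (rule 4 does not apply)
  surisimtulgi → sorisimtulgi   [pre-rhotic lowering]
  sorisimtulgi → solisimtulgi   [unconditioned shift]
  giving Fevikic solisimtulgi.

solisimtulgi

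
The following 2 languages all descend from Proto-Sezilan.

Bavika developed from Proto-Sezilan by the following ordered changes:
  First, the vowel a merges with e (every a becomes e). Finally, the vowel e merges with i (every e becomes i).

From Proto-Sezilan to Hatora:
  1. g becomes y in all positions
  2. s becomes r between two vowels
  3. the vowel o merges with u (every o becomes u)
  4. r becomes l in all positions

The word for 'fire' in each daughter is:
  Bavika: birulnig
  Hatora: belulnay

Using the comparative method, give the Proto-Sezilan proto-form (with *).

Position 8: Bavika has g, Hatora has y. Bavika preserves g here (none of its changes turn any other segment into g), so the proto-segment is *g.
Position 7: Bavika has i, Hatora has a. Hatora preserves a here (none of its changes turn any other segment into a), so the proto-segment is *a.
Verify the candidate proto-form against each daughter:
Bavika: start from *berulnag.
  rule 1 (vowel merger): berulnag → berulneg
  rule 2 (vowel merger): berulneg → birulnig
  ⇒ Bavika birulnig
Hatora: start from *berulnag.
  rule 1 (unconditioned shift): berulnag → berulnay
  rule 2: no change — berulnay
  rule 3: no change — berulnay
  rule 4 (unconditioned shift): berulnay → belulnay
  ⇒ Hatora belulnay
*berulnag is the unique common source.

*berulnag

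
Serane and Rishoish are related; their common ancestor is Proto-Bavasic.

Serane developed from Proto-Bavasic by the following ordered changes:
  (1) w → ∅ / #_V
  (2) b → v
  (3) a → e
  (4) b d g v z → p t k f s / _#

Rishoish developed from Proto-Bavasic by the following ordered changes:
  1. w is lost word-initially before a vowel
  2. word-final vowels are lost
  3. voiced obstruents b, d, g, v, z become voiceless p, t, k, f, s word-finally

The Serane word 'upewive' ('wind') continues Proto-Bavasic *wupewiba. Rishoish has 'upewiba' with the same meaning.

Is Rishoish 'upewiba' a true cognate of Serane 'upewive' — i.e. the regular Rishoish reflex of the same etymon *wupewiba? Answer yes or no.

Derive the expected Rishoish reflex of *wupewiba:
Rishoish: start from *wupewiba.
  rule 1 (glide loss): wupewiba → upewiba
  rule 2 (apocope): upewiba → upewib
  rule 3 (final devoicing): upewib → upewip
  ⇒ Rishoish upewip
The regular Rishoish reflex would be 'upewip', but the attested form is 'upewiba'. The correspondence is irregular, so they are not cognates (the Rishoish form has a different source).

no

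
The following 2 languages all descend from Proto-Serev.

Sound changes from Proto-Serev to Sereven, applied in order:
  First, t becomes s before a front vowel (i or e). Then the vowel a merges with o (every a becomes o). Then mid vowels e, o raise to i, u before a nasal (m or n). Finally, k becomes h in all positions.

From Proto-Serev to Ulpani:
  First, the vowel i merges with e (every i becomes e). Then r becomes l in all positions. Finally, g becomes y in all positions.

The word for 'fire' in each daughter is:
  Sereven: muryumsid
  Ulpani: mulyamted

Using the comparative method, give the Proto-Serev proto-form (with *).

Position 5: Sereven has u, Ulpani has a. Ulpani preserves a here (none of its changes turn any other segment into a), so the proto-segment is *a.
Position 3: Sereven has r, Ulpani has l. Sereven preserves r here (none of its changes turn any other segment into r), so the proto-segment is *r.
Continuing position by position gives *muryamtid; check it forward:
Sereven: *muryamtid
  muryamtid → muryamsid   [palatalisation]
  muryamsid → muryomsid   [vowel merger]
  muryomsid → muryumsid   [pre-nasal raising]
  muryumsid (rule 4 does not apply)
  giving Sereven muryumsid.
Ulpani: *muryamtid
  muryamtid → muryamted   [vowel merger]
  muryamted → mulyamted   [unconditioned shift]
  mulyamted (rule 3 does not apply)
  giving Ulpani mulyamted.
Only *muryamtid yields all of Sereven muryumsid, Ulpani mulyamted.

*muryamtid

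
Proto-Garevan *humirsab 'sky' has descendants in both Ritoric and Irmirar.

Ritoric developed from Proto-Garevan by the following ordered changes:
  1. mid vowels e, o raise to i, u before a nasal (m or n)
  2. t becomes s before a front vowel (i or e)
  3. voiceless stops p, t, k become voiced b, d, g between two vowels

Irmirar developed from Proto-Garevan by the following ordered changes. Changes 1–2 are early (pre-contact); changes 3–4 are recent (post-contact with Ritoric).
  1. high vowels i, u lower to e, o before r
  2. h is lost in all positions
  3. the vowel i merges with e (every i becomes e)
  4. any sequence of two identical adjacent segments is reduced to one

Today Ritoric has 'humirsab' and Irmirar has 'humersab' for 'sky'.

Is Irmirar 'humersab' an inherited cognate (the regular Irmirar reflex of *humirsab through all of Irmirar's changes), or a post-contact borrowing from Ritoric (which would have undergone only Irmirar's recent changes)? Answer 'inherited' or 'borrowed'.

If inherited, *humirsab would pass through all of Irmirar's changes:
Irmirar: *humirsab > humersab > umersab  (by pre-rhotic lowering, h-loss)
If borrowed from Ritoric 'humirsab' after the early changes, it would undergo only the recent ones:
  rule 3 (vowel merger): humirsab → humersab
  rule 4 (degemination): no change (humersab)
  ⇒ as a loan: humersab
Irmirar 'humersab' matches the loan outcome 'humersab', not the inherited 'umersab' — it skipped the early Irmirar changes, so it was borrowed from Ritoric.

borrowed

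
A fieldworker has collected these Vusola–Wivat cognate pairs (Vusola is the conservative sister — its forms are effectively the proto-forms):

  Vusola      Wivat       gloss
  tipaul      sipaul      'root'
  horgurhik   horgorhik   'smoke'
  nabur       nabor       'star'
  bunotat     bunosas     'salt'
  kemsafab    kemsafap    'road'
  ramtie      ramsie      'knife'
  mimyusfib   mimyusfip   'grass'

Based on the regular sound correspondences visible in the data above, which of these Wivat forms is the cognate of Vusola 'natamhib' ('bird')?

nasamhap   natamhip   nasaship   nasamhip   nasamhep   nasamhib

bunotat ~ bunosas — Vusola t corresponds to Wivat s between vowels (before a back vowel).
kemsafab ~ kemsafap, mimyusfib ~ mimyusfip — Vusola b corresponds to Wivat p word-finally.
Applying these to Vusola 'natamhib':
  natamhib → nasamhib   (t→s between vowels (before a back vowel))
  nasamhib → nasamhip   (b→p word-finally)
So the Wivat cognate is 'nasamhip'.

nasamhip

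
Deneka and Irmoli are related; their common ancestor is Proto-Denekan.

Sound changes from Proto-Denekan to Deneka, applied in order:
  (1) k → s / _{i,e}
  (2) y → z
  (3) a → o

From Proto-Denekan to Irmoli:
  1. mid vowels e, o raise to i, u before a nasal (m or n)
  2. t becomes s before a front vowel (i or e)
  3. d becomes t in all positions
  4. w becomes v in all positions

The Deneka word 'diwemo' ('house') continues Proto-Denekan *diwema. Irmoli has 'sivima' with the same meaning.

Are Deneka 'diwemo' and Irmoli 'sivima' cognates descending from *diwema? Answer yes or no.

no

Derive the expected Irmoli reflex of *diwema:
Irmoli: *diwema
  diwema → diwima   [pre-nasal raising]
  diwima (rule 2 does not apply)
  diwima → tiwima   [unconditioned shift]
  tiwima → tivima   [unconditioned shift]
  giving Irmoli tivima.
The regular Irmoli reflex would be 'tivima', but the attested form is 'sivima'. The correspondence is irregular, so they are not cognates (the Irmoli form has a different source).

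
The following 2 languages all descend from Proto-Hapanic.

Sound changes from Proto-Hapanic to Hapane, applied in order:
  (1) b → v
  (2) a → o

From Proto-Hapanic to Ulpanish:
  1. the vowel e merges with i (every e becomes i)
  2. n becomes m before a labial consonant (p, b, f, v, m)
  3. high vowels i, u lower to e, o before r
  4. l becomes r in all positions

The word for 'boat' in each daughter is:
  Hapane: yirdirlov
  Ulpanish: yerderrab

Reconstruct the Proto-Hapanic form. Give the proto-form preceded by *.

*yirdirlab

Position 9: Hapane has v, Ulpanish has b. Ulpanish preserves b here (none of its changes turn any other segment into b), so the proto-segment is *b.
Position 5: Hapane has i, Ulpanish has e. Hapane preserves i here (none of its changes turn any other segment into i), so the proto-segment is *i.
Position 8: Hapane has o, Ulpanish has a. Ulpanish preserves a here (none of its changes turn any other segment into a), so the proto-segment is *a.
Continuing position by position gives *yirdirlab; check it forward:
Hapane: *yirdirlab
  yirdirlab → yirdirlav   [unconditioned shift]
  yirdirlav → yirdirlov   [vowel merger]
  giving Hapane yirdirlov.
Ulpanish: *yirdirlab > yerderlab > yerderrab  (by pre-rhotic lowering, unconditioned shift)
Only *yirdirlab yields all of Hapane yirdirlov, Ulpanish yerderrab.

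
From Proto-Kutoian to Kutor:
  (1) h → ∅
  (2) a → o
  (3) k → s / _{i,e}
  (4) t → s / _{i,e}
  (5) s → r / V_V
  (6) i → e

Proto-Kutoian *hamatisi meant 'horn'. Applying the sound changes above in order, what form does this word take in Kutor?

omorere

Kutor: *hamatisi
  hamatisi → amatisi   [h-loss]
  amatisi → omotisi   [vowel merger]
  omotisi (rule 3 does not apply)
  omotisi → omosisi   [palatalisation]
  omosisi → omoriri   [rhotacism]
  omoriri → omorere   [vowel merger]
  giving Kutor omorere.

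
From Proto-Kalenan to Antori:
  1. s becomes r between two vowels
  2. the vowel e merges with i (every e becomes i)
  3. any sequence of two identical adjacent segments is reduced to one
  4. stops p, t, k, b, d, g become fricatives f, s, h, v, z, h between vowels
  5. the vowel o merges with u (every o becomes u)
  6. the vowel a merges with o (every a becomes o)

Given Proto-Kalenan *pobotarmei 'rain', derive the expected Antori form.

Antori: *pobotarmei
  pobotarmei (rule 1 does not apply)
  pobotarmei → pobotarmii   [vowel merger]
  pobotarmii → pobotarmi   [degemination]
  pobotarmi → povosarmi   [intervocalic lenition]
  povosarmi → puvusarmi   [vowel merger]
  puvusarmi → puvusormi   [vowel merger]
  giving Antori puvusormi.

puvusormi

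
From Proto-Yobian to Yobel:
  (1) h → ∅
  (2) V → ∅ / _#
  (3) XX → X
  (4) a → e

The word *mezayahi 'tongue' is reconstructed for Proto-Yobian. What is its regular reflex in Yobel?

Yobel: start from *mezayahi.
  rule 1 (h-loss): mezayahi → mezayai
  rule 2 (apocope): mezayai → mezaya
  rule 3: no change — mezaya
  rule 4 (vowel merger): mezaya → mezeye
  ⇒ Yobel mezeye

mezeye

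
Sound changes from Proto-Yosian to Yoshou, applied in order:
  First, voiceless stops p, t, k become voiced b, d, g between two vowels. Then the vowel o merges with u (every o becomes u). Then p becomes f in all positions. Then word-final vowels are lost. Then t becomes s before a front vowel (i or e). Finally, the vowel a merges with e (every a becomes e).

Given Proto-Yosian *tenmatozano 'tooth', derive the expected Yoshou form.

senmeduzen

Yoshou: start from *tenmatozano.
  rule 1 (intervocalic voicing): tenmatozano → tenmadozano
  rule 2 (vowel merger): tenmadozano → tenmaduzanu
  rule 3: no change — tenmaduzanu
  rule 4 (apocope): tenmaduzanu → tenmaduzan
  rule 5 (palatalisation): tenmaduzan → senmaduzan
  rule 6 (vowel merger): senmaduzan → senmeduzen
  ⇒ Yoshou senmeduzen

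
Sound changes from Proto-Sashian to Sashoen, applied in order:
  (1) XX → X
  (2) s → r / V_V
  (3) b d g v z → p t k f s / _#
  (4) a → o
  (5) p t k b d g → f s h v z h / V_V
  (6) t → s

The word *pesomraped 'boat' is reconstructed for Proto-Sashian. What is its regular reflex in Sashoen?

Sashoen: *pesomraped > peromraped > peromrapet > peromropet > peromrofet > peromrofes  (by rhotacism, final devoicing, vowel merger, intervocalic lenition, unconditioned shift)

peromrofes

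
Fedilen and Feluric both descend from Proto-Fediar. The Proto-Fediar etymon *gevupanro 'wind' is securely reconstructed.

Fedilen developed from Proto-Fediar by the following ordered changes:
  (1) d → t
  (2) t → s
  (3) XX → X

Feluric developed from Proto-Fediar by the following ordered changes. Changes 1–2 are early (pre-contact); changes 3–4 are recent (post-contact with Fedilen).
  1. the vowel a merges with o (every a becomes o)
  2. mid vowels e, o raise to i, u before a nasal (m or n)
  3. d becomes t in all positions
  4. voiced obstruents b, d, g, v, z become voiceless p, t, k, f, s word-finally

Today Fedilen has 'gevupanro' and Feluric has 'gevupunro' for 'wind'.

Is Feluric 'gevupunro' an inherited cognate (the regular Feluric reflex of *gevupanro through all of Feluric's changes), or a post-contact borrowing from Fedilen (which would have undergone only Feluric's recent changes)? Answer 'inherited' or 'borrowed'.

inherited

If inherited, *gevupanro would pass through all of Feluric's changes:
Feluric: start from *gevupanro.
  rule 1 (vowel merger): gevupanro → gevuponro
  rule 2 (pre-nasal raising): gevuponro → gevupunro
  rule 3: no change — gevupunro
  rule 4: no change — gevupunro
  ⇒ Feluric gevupunro
If borrowed from Fedilen 'gevupanro' after the early changes, it would undergo only the recent ones:
  rule 3 (unconditioned shift): no change (gevupanro)
  rule 4 (final devoicing): no change (gevupanro)
  ⇒ as a loan: gevupanro
Feluric 'gevupunro' matches the inherited outcome exactly, so it is an inherited cognate, not a loan.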